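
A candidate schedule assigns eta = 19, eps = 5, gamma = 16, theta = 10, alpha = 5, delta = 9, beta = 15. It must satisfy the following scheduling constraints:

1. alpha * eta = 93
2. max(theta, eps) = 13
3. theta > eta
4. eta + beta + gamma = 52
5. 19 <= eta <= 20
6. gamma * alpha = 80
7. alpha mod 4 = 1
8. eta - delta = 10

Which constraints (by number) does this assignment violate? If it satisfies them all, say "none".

No — constraints 1, 2, 3, and 4 are not satisfied.

1. alpha * eta = 5 * 19 = 95, not 93  fails
2. max(10, 5) = 10, not 13  fails
3. theta = 10, eta = 19; 10 ≤ 19 (want >)  fails
4. eta + beta + gamma = 19 + 15 + 16 = 50, not 52  fails
5. eta = 19 lies in [19, 20]  holds
6. gamma * alpha = 16 * 5 = 80  holds
7. 5 mod 4 = 1  holds
8. eta - delta = 19 - 9 = 10  holds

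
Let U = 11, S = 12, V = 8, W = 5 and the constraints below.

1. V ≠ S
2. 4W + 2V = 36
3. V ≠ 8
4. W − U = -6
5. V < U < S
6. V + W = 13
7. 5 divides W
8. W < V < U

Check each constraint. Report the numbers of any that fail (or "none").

1. V = 8, S = 12; distinct  true
2. 4W + 2V = 4(5) + 2(8) = 36  true
3. V = 8, but 8 is required to differ  false
4. W − U = 5 − 11 = -6  true
5. values 8 < 11 < 12  true
6. V + W = 8 + 5 = 13  true
7. 5 / 5 = 1, so 5 divides 5  true
8. values 5 < 8 < 11  true

No — constraint 3 is not satisfied.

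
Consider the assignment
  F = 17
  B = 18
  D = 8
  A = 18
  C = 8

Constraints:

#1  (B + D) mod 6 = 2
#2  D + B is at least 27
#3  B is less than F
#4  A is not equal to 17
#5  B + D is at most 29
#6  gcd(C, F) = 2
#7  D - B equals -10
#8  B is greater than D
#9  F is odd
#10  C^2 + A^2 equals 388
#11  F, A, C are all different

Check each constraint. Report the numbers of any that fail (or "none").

#1 B + D = 26; 26 mod 6 = 2 — OK.
#2 D + B = 8 + 18 = 26; 26 < 27, bound 27 not met — violated.
#3 B = 18, F = 17; 18 ≥ 17 (want <) — violated.
#4 A = 18, and 18 ≠ 17 — OK.
#5 B + D = 18 + 8 = 26; 26 ≤ 29 — OK.
#6 gcd(8, 17) = 1, not 2 — violated.
#7 D - B = 8 - 18 = -10 — OK.
#8 B = 18, D = 8; 18 > 8 — OK.
#9 F = 17 is odd — OK.
#10 C^2 + A^2 = 8^2 + 18^2 = 64 + 324 = 388 — OK.
#11 values 17, 18, 8 are pairwise distinct — OK.

No — constraints 2, 3, and 6 are not satisfied.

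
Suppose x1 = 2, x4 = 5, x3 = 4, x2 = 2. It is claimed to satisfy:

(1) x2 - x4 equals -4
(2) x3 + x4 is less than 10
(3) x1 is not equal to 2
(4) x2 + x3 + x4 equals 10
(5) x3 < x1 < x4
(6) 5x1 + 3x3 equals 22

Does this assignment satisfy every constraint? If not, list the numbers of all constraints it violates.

Constraints 1, 3, 4, 5 do not hold.

(1) x2 - x4 = 2 - 5 = -3, not -4 — violated.
(2) x3 + x4 = 4 + 5 = 9; 9 < 10 — OK.
(3) x1 = 2, but 2 is required to differ — violated.
(4) x2 + x3 + x4 = 2 + 4 + 5 = 11, not 10 — violated.
(5) values 4, 2, 5; x3 = 4 is not < x1 = 2 — violated.
(6) 5x1 + 3x3 = 5(2) + 3(4) = 22 — OK.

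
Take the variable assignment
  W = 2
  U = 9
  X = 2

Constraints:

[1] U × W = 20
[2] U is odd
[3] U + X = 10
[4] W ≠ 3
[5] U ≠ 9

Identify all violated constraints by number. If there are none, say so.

Constraints 1, 3, and 5 do not hold.

[1] U × W = 9 × 2 = 18, not 20 — violated.
[2] U = 9 is odd — OK.
[3] U + X = 9 + 2 = 11, not 10 — violated.
[4] W = 2, and 2 ≠ 3 — OK.
[5] U = 9, but 9 is required to differ — violated.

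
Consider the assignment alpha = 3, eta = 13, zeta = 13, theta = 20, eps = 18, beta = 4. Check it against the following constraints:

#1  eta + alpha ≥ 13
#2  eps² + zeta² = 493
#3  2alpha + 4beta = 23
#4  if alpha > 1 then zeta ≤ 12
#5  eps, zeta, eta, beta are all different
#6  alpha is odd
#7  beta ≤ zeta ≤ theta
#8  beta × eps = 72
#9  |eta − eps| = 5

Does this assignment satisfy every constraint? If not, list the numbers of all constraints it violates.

No — constraints 3, 4, 5 are not satisfied.

#1 eta + alpha = 13 + 3 = 16; 16 ≥ 13 — holds.
#2 eps² + zeta² = 18² + 13² = 324 + 169 = 493 — holds.
#3 2alpha + 4beta = 2(3) + 4(4) = 22, not 23 — fails.
#4 alpha = 3 > 1, so we need zeta ≤ 12; but zeta = 13 > 12 — fails.
#5 zeta = eta = 13, not all different — fails.
#6 alpha = 3 is odd — holds.
#7 values 4 ≤ 13 ≤ 20 — holds.
#8 beta × eps = 4 × 18 = 72 — holds.
#9 |13 − 18| = 5 — holds.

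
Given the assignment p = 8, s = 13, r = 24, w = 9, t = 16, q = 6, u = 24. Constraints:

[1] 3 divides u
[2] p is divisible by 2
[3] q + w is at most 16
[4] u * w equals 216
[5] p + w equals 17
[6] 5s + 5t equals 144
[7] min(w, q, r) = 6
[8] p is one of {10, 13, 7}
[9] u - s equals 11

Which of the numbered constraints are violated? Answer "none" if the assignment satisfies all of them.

Constraints 6 and 8 are violated.

[1] 24 / 3 = 8, so 3 divides 24 — satisfied.
[2] 8 / 2 = 4, so 2 divides 8 — satisfied.
[3] q + w = 6 + 9 = 15; 15 ≤ 16 — satisfied.
[4] u * w = 24 * 9 = 216 — satisfied.
[5] p + w = 8 + 9 = 17 — satisfied.
[6] 5s + 5t = 5(13) + 5(16) = 145, not 144 — violated.
[7] min(9, 6, 24) = 6 — satisfied.
[8] p = 8 is not in {10, 13, 7} — violated.
[9] u - s = 24 - 13 = 11 — satisfied.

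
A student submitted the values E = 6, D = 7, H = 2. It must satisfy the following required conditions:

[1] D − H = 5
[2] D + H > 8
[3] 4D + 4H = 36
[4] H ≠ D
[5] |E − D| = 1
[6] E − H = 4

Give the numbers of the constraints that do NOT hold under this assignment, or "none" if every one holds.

The assignment satisfies every constraint.

[1] D − H = 7 − 2 = 5  ✔
[2] D + H = 7 + 2 = 9; 9 > 8  ✔
[3] 4D + 4H = 4(7) + 4(2) = 36  ✔
[4] H = 2, D = 7; distinct  ✔
[5] |6 − 7| = 1  ✔
[6] E − H = 6 − 2 = 4  ✔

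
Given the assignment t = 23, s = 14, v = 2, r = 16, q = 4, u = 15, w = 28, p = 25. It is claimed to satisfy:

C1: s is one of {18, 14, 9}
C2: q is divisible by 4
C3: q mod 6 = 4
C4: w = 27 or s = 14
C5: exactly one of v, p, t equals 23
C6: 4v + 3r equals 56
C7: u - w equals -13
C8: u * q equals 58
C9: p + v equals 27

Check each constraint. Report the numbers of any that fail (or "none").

C1: s = 14 is in {18, 14, 9} — holds.
C2: 4 / 4 = 1, so 4 divides 4 — holds.
C3: 4 mod 6 = 4 — holds.
C4: w = 28 ≠ 27, but s = 14 = 14 (second disjunct) — holds.
C5: v=2, p=25, t=23; 1 of them equals 23 — holds.
C6: 4v + 3r = 4(2) + 3(16) = 56 — holds.
C7: u - w = 15 - 28 = -13 — holds.
C8: u * q = 15 * 4 = 60, not 58 — fails.
C9: p + v = 25 + 2 = 27 — holds.

Constraint 8 does not hold.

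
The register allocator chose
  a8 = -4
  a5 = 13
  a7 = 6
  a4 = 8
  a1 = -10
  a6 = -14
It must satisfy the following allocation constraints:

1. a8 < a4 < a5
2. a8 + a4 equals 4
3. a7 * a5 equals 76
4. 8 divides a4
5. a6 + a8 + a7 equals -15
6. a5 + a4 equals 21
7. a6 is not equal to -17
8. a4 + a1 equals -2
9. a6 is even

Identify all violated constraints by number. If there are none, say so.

1. values -4 < 8 < 13  OK
2. a8 + a4 = -4 + 8 = 4  OK
3. a7 * a5 = 6 * 13 = 78, not 76  FAIL
4. 8 / 8 = 1, so 8 divides 8  OK
5. a6 + a8 + a7 = -14 + (-4) + 6 = -12, not -15  FAIL
6. a5 + a4 = 13 + 8 = 21  OK
7. a6 = -14, and -14 ≠ -17  OK
8. a4 + a1 = 8 + (-10) = -2  OK
9. a6 = -14 is even  OK

The assignment fails constraints 3, 5.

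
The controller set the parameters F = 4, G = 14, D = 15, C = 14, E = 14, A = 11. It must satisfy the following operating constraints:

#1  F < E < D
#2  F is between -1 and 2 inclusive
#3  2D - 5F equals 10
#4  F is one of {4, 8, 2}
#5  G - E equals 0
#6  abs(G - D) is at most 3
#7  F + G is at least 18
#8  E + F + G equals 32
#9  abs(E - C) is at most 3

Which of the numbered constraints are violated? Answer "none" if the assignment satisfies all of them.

No — constraint 2 is not satisfied.

#1 values 4 < 14 < 15  OK
#2 F = 4 is outside [-1, 2]  FAIL
#3 2D - 5F = 2(15) - 5(4) = 10  OK
#4 F = 4 is in {4, 8, 2}  OK
#5 G - E = 14 - 14 = 0  OK
#6 abs(14 - 15) = 1; 1 ≤ 3  OK
#7 F + G = 4 + 14 = 18; 18 ≥ 18  OK
#8 E + F + G = 14 + 4 + 14 = 32  OK
#9 abs(14 - 14) = 0; 0 ≤ 3  OK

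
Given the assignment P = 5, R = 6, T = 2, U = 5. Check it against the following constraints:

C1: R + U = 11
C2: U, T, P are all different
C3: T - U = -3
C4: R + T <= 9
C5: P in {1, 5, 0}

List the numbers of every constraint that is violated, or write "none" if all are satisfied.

Constraint 2 is violated.

C1: R + U = 6 + 5 = 11 — satisfied.
C2: U = P = 5, not all different — violated.
C3: T - U = 2 - 5 = -3 — satisfied.
C4: R + T = 6 + 2 = 8; 8 ≤ 9 — satisfied.
C5: P = 5 is in {1, 5, 0} — satisfied.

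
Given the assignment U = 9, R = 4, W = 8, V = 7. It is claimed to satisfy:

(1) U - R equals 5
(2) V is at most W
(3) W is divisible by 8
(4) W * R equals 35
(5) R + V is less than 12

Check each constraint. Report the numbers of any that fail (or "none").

Violated: 4.

(1) U - R = 9 - 4 = 5  yes
(2) V = 7, W = 8; 7 ≤ 8  yes
(3) 8 / 8 = 1, so 8 divides 8  yes
(4) W * R = 8 * 4 = 32, not 35  no
(5) R + V = 4 + 7 = 11; 11 < 12  yes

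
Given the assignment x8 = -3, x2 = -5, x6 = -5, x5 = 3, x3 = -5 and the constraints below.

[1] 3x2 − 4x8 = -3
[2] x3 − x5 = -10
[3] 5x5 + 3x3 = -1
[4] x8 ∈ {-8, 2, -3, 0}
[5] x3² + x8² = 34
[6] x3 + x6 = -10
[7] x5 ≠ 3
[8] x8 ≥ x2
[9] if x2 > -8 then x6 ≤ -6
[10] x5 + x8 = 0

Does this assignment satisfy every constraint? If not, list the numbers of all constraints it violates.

[1] 3x2 − 4x8 = 3(-5) − 4(-3) = -3 — satisfied.
[2] x3 − x5 = -5 − 3 = -8, not -10 — violated.
[3] 5x5 + 3x3 = 5(3) + 3(-5) = 0, not -1 — violated.
[4] x8 = -3 is in {-8, 2, -3, 0} — satisfied.
[5] x3² + x8² = (-5)² + (-3)² = 25 + 9 = 34 — satisfied.
[6] x3 + x6 = -5 + (-5) = -10 — satisfied.
[7] x5 = 3, but 3 is required to differ — violated.
[8] x8 = -3, x2 = -5; -3 ≥ -5 — satisfied.
[9] x2 = -5 > -8, so we need x6 ≤ -6; but x6 = -5 > -6 — violated.
[10] x5 + x8 = 3 + (-3) = 0 — satisfied.

Constraints 2, 3, 7, 9 are violated.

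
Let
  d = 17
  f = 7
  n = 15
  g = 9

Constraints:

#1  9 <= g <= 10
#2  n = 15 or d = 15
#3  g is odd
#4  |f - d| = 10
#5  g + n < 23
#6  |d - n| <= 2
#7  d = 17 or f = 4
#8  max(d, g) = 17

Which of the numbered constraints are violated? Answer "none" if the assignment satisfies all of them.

Constraint 5 is violated.

#1 g = 9 lies in [9, 10] — satisfied.
#2 n = 15 = 15 (first disjunct) — satisfied.
#3 g = 9 is odd — satisfied.
#4 |7 - 17| = 10 — satisfied.
#5 g + n = 9 + 15 = 24; 24 ≥ 23, bound 23 not met — violated.
#6 |17 - 15| = 2; 2 ≤ 2 — satisfied.
#7 d = 17 = 17 (first disjunct) — satisfied.
#8 max(17, 9) = 17 — satisfied.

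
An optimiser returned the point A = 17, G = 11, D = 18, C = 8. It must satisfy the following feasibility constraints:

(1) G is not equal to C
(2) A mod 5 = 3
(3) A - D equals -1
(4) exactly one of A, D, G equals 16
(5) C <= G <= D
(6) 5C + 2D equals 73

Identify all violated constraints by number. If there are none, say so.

The assignment fails constraints 2, 4, 6.

(1) G = 11, C = 8; distinct  ✓
(2) 17 mod 5 = 2, not 3  ✗
(3) A - D = 17 - 18 = -1  ✓
(4) A=17, D=18, G=11; 0 of them equal 16, not exactly one  ✗
(5) values 8 <= 11 <= 18  ✓
(6) 5C + 2D = 5(8) + 2(18) = 76, not 73  ✗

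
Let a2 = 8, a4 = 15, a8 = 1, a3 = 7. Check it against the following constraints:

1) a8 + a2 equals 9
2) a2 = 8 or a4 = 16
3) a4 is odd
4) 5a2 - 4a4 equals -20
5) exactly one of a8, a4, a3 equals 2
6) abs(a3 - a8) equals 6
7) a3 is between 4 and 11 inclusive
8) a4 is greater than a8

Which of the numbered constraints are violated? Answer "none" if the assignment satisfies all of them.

1) a8 + a2 = 1 + 8 = 9  ✓
2) a2 = 8 = 8 (first disjunct)  ✓
3) a4 = 15 is odd  ✓
4) 5a2 - 4a4 = 5(8) - 4(15) = -20  ✓
5) a8=1, a4=15, a3=7; 0 of them equal 2, not exactly one  ✗
6) abs(7 - 1) = 6  ✓
7) a3 = 7 lies in [4, 11]  ✓
8) a4 = 15, a8 = 1; 15 > 1  ✓

Violated: 5.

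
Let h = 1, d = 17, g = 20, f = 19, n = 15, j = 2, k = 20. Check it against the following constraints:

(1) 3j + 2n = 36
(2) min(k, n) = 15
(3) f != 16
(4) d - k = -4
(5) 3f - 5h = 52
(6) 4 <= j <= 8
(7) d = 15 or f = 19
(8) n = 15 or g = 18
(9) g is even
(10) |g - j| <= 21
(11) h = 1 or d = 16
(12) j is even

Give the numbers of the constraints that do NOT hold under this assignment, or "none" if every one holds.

(1) 3j + 2n = 3(2) + 2(15) = 36  yes
(2) min(20, 15) = 15  yes
(3) f = 19, and 19 ≠ 16  yes
(4) d - k = 17 - 20 = -3, not -4  no
(5) 3f - 5h = 3(19) - 5(1) = 52  yes
(6) j = 2 is outside [4, 8]  no
(7) d = 17 ≠ 15, but f = 19 = 19 (second disjunct)  yes
(8) n = 15 = 15 (first disjunct)  yes
(9) g = 20 is even  yes
(10) |20 - 2| = 18; 18 ≤ 21  yes
(11) h = 1 = 1 (first disjunct)  yes
(12) j = 2 is even  yes

No — constraints 4 and 6 are not satisfied.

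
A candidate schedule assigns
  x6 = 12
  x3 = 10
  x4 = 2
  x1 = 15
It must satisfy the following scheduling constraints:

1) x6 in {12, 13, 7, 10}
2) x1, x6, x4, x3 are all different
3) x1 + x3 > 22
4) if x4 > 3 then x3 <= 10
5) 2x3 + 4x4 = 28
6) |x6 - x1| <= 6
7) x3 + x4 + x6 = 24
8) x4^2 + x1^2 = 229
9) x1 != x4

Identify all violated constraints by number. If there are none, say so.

1) x6 = 12 is in {12, 13, 7, 10} — holds.
2) values 15, 12, 2, 10 are pairwise distinct — holds.
3) x1 + x3 = 15 + 10 = 25; 25 > 22 — holds.
4) x4 = 2, not > 3; antecedent false, conditional vacuously true — holds.
5) 2x3 + 4x4 = 2(10) + 4(2) = 28 — holds.
6) |12 - 15| = 3; 3 ≤ 6 — holds.
7) x3 + x4 + x6 = 10 + 2 + 12 = 24 — holds.
8) x4^2 + x1^2 = 2^2 + 15^2 = 4 + 225 = 229 — holds.
9) x1 = 15, x4 = 2; distinct — holds.

All constraints are satisfied.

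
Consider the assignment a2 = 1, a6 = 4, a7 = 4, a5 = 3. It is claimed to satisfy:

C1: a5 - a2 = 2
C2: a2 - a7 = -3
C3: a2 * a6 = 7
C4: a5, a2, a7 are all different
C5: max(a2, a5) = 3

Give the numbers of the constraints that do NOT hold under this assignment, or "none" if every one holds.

C1: a5 - a2 = 3 - 1 = 2  OK
C2: a2 - a7 = 1 - 4 = -3  OK
C3: a2 * a6 = 1 * 4 = 4, not 7  FAIL
C4: values 3, 1, 4 are pairwise distinct  OK
C5: max(1, 3) = 3  OK

The assignment fails constraint 3.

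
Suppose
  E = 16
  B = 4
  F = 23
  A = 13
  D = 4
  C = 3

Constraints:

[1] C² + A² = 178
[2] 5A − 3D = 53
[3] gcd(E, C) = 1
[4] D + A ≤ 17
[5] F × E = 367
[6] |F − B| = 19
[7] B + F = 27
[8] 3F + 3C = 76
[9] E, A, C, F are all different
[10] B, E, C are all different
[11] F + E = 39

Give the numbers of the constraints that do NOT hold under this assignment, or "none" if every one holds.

[1] C² + A² = 3² + 13² = 9 + 169 = 178 — satisfied.
[2] 5A − 3D = 5(13) − 3(4) = 53 — satisfied.
[3] gcd(16, 3) = 1 — satisfied.
[4] D + A = 4 + 13 = 17; 17 ≤ 17 — satisfied.
[5] F × E = 23 × 16 = 368, not 367 — violated.
[6] |23 − 4| = 19 — satisfied.
[7] B + F = 4 + 23 = 27 — satisfied.
[8] 3F + 3C = 3(23) + 3(3) = 78, not 76 — violated.
[9] values 16, 13, 3, 23 are pairwise distinct — satisfied.
[10] values 4, 16, 3 are pairwise distinct — satisfied.
[11] F + E = 23 + 16 = 39 — satisfied.

The assignment fails constraints 5 and 8.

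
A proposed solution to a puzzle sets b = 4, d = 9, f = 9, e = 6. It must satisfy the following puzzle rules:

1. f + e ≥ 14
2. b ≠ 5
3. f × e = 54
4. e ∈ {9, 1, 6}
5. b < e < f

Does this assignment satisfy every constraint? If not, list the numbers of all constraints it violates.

The assignment satisfies every constraint.

1. f + e = 9 + 6 = 15; 15 ≥ 14 — holds.
2. b = 4, and 4 ≠ 5 — holds.
3. f × e = 9 × 6 = 54 — holds.
4. e = 6 is in {9, 1, 6} — holds.
5. values 4 < 6 < 9 — holds.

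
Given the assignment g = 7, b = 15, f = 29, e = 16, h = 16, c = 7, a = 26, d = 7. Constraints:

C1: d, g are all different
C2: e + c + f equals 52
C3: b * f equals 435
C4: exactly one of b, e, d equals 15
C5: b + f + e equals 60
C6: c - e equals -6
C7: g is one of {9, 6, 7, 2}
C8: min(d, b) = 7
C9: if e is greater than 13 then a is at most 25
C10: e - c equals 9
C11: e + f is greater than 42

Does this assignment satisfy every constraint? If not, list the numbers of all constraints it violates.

C1: d = g = 7, not all different  no
C2: e + c + f = 16 + 7 + 29 = 52  yes
C3: b * f = 15 * 29 = 435  yes
C4: b=15, e=16, d=7; 1 of them equals 15  yes
C5: b + f + e = 15 + 29 + 16 = 60  yes
C6: c - e = 7 - 16 = -9, not -6  no
C7: g = 7 is in {9, 6, 7, 2}  yes
C8: min(7, 15) = 7  yes
C9: e = 16 > 13, so we need a ≤ 25; but a = 26 > 25  no
C10: e - c = 16 - 7 = 9  yes
C11: e + f = 16 + 29 = 45; 45 > 42  yes

The assignment fails constraints 1, 6, and 9.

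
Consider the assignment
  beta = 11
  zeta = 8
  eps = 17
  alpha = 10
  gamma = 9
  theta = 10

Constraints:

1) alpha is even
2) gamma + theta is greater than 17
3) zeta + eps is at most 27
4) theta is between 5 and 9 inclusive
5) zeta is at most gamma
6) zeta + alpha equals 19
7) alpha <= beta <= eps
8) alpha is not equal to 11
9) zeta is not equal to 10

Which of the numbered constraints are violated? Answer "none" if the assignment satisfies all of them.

1) alpha = 10 is even  true
2) gamma + theta = 9 + 10 = 19; 19 > 17  true
3) zeta + eps = 8 + 17 = 25; 25 ≤ 27  true
4) theta = 10 is outside [5, 9]  false
5) zeta = 8, gamma = 9; 8 ≤ 9  true
6) zeta + alpha = 8 + 10 = 18, not 19  false
7) values 10 <= 11 <= 17  true
8) alpha = 10, and 10 ≠ 11  true
9) zeta = 8, and 8 ≠ 10  true

Constraints 4, 6 do not hold.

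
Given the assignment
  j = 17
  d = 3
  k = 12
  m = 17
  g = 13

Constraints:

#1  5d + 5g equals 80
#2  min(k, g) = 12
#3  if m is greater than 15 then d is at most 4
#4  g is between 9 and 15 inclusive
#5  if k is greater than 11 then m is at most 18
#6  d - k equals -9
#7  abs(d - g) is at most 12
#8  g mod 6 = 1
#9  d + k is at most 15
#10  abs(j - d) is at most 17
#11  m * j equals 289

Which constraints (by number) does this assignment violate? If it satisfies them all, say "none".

The assignment satisfies every constraint.

#1 5d + 5g = 5(3) + 5(13) = 80 — holds.
#2 min(12, 13) = 12 — holds.
#3 m = 17 > 15, so we need d ≤ 4; d = 3 ≤ 4 — holds.
#4 g = 13 lies in [9, 15] — holds.
#5 k = 12 > 11, so we need m ≤ 18; m = 17 ≤ 18 — holds.
#6 d - k = 3 - 12 = -9 — holds.
#7 abs(3 - 13) = 10; 10 ≤ 12 — holds.
#8 13 mod 6 = 1 — holds.
#9 d + k = 3 + 12 = 15; 15 ≤ 15 — holds.
#10 abs(17 - 3) = 14; 14 ≤ 17 — holds.
#11 m * j = 17 * 17 = 289 — holds.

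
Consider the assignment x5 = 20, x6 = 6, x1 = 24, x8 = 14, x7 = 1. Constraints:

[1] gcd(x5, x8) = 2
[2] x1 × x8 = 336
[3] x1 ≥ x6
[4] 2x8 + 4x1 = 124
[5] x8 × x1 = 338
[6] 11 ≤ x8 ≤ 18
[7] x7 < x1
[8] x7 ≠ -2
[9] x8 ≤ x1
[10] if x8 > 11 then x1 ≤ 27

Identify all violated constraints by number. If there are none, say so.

Constraint 5 does not hold.

[1] gcd(20, 14) = 2 — OK.
[2] x1 × x8 = 24 × 14 = 336 — OK.
[3] x1 = 24, x6 = 6; 24 ≥ 6 — OK.
[4] 2x8 + 4x1 = 2(14) + 4(24) = 124 — OK.
[5] x8 × x1 = 14 × 24 = 336, not 338 — violated.
[6] x8 = 14 lies in [11, 18] — OK.
[7] x7 = 1, x1 = 24; 1 < 24 — OK.
[8] x7 = 1, and 1 ≠ -2 — OK.
[9] x8 = 14, x1 = 24; 14 ≤ 24 — OK.
[10] x8 = 14 > 11, so we need x1 ≤ 27; x1 = 24 ≤ 27 — OK.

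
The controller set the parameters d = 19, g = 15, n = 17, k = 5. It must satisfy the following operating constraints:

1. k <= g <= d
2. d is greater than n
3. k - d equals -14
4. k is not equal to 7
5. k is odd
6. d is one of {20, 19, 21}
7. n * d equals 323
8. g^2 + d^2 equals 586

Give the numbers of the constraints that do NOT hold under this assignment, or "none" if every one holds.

No violations.

1. values 5 <= 15 <= 19 — OK.
2. d = 19, n = 17; 19 > 17 — OK.
3. k - d = 5 - 19 = -14 — OK.
4. k = 5, and 5 ≠ 7 — OK.
5. k = 5 is odd — OK.
6. d = 19 is in {20, 19, 21} — OK.
7. n * d = 17 * 19 = 323 — OK.
8. g^2 + d^2 = 15^2 + 19^2 = 225 + 361 = 586 — OK.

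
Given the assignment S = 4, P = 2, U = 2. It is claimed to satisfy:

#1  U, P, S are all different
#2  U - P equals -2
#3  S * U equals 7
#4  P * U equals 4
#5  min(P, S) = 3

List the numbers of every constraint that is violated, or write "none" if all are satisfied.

Constraints 1, 2, 3, and 5 do not hold.

#1 U = P = 2, not all different — violated.
#2 U - P = 2 - 2 = 0, not -2 — violated.
#3 S * U = 4 * 2 = 8, not 7 — violated.
#4 P * U = 2 * 2 = 4 — OK.
#5 min(2, 4) = 2, not 3 — violated.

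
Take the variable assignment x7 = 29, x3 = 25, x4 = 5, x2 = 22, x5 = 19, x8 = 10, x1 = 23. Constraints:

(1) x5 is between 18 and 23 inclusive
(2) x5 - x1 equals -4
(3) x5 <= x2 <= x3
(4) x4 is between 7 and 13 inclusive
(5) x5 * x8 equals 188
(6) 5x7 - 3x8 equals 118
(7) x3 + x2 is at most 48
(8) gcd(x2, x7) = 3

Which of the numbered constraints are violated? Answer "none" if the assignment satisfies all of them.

Violated: 4, 5, 6, and 8.

(1) x5 = 19 lies in [18, 23] — satisfied.
(2) x5 - x1 = 19 - 23 = -4 — satisfied.
(3) values 19 <= 22 <= 25 — satisfied.
(4) x4 = 5 is outside [7, 13] — violated.
(5) x5 * x8 = 19 * 10 = 190, not 188 — violated.
(6) 5x7 - 3x8 = 5(29) - 3(10) = 115, not 118 — violated.
(7) x3 + x2 = 25 + 22 = 47; 47 ≤ 48 — satisfied.
(8) gcd(22, 29) = 1, not 3 — violated.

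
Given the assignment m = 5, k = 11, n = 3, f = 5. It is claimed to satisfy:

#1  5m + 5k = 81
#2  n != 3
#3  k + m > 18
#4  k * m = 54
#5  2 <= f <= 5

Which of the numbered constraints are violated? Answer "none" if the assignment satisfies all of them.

#1 5m + 5k = 5(5) + 5(11) = 80, not 81  false
#2 n = 3, but 3 is required to differ  false
#3 k + m = 11 + 5 = 16; 16 ≤ 18, bound 18 not met  false
#4 k * m = 11 * 5 = 55, not 54  false
#5 f = 5 lies in [2, 5]  true

No — constraints 1, 2, 3, and 4 are not satisfied.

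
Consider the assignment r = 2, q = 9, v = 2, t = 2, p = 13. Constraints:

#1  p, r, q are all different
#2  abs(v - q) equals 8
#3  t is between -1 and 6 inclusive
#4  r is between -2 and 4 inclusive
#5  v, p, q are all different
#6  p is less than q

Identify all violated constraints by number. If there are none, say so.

#1 values 13, 2, 9 are pairwise distinct  ✔
#2 abs(2 - 9) = 7, not 8  ✘
#3 t = 2 lies in [-1, 6]  ✔
#4 r = 2 lies in [-2, 4]  ✔
#5 values 2, 13, 9 are pairwise distinct  ✔
#6 p = 13, q = 9; 13 ≥ 9 (want <)  ✘

No — constraints 2, 6 are not satisfied.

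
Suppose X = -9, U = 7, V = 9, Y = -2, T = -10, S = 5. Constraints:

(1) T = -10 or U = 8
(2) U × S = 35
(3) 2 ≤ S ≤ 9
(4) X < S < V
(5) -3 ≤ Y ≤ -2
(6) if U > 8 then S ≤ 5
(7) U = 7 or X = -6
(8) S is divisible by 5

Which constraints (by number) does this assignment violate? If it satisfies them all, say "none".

No violations.

(1) T = -10 = -10 (first disjunct) — holds.
(2) U × S = 7 × 5 = 35 — holds.
(3) S = 5 lies in [2, 9] — holds.
(4) values -9 < 5 < 9 — holds.
(5) Y = -2 lies in [-3, -2] — holds.
(6) U = 7, not > 8; antecedent false, conditional vacuously true — holds.
(7) U = 7 = 7 (first disjunct) — holds.
(8) 5 / 5 = 1, so 5 divides 5 — holds.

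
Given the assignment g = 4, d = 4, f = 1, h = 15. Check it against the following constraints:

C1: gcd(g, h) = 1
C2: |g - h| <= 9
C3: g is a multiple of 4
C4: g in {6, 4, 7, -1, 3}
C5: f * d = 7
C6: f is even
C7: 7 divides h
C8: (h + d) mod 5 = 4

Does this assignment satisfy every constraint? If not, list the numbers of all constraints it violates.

Constraints 2, 5, 6, and 7 do not hold.

C1: gcd(4, 15) = 1 — satisfied.
C2: |4 - 15| = 11; 11 > 9, exceeds bound 9 — violated.
C3: 4 / 4 = 1, so 4 divides 4 — satisfied.
C4: g = 4 is in {6, 4, 7, -1, 3} — satisfied.
C5: f * d = 1 * 4 = 4, not 7 — violated.
C6: f = 1 is odd — violated.
C7: 15 = 7*2 + 1, so 7 does not divide 15 — violated.
C8: h + d = 19; 19 mod 5 = 4 — satisfied.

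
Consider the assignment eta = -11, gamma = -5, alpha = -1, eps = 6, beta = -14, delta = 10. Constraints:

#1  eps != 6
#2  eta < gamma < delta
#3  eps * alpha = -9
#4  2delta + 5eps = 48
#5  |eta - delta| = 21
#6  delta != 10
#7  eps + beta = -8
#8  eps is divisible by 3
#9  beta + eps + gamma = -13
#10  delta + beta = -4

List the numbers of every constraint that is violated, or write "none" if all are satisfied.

Constraints 1, 3, 4, 6 are violated.

#1 eps = 6, but 6 is required to differ — does not hold.
#2 values -11 < -5 < 10 — holds.
#3 eps * alpha = 6 * (-1) = -6, not -9 — does not hold.
#4 2delta + 5eps = 2(10) + 5(6) = 50, not 48 — does not hold.
#5 |-11 - 10| = 21 — holds.
#6 delta = 10, but 10 is required to differ — does not hold.
#7 eps + beta = 6 + (-14) = -8 — holds.
#8 6 / 3 = 2, so 3 divides 6 — holds.
#9 beta + eps + gamma = -14 + 6 + (-5) = -13 — holds.
#10 delta + beta = 10 + (-14) = -4 — holds.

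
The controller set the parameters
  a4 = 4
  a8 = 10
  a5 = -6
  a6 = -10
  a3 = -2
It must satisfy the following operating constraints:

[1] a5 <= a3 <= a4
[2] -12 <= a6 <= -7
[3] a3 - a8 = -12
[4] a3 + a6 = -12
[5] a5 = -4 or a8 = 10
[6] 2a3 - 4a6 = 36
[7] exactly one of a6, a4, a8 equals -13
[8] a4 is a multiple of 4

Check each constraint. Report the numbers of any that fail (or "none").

[1] values -6 <= -2 <= 4 — holds.
[2] a6 = -10 lies in [-12, -7] — holds.
[3] a3 - a8 = -2 - 10 = -12 — holds.
[4] a3 + a6 = -2 + (-10) = -12 — holds.
[5] a5 = -6 ≠ -4, but a8 = 10 = 10 (second disjunct) — holds.
[6] 2a3 - 4a6 = 2(-2) - 4(-10) = 36 — holds.
[7] a6=-10, a4=4, a8=10; 0 of them equal -13, not exactly one — fails.
[8] 4 / 4 = 1, so 4 divides 4 — holds.

The assignment fails constraint 7.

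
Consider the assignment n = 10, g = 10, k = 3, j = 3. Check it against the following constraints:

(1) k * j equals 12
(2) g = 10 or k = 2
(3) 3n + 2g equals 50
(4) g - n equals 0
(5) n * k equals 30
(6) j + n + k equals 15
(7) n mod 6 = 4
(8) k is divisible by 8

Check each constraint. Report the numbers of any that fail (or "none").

(1) k * j = 3 * 3 = 9, not 12 — violated.
(2) g = 10 = 10 (first disjunct) — satisfied.
(3) 3n + 2g = 3(10) + 2(10) = 50 — satisfied.
(4) g - n = 10 - 10 = 0 — satisfied.
(5) n * k = 10 * 3 = 30 — satisfied.
(6) j + n + k = 3 + 10 + 3 = 16, not 15 — violated.
(7) 10 mod 6 = 4 — satisfied.
(8) 3 = 8*0 + 3, so 8 does not divide 3 — violated.

No — constraints 1, 6, 8 are not satisfied.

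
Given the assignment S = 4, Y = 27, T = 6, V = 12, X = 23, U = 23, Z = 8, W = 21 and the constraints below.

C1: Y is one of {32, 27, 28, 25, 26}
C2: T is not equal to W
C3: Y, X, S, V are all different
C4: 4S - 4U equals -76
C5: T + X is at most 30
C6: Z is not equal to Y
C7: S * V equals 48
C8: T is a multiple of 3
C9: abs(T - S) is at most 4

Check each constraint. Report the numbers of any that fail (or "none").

None — every constraint holds.

C1: Y = 27 is in {32, 27, 28, 25, 26} — holds.
C2: T = 6, W = 21; distinct — holds.
C3: values 27, 23, 4, 12 are pairwise distinct — holds.
C4: 4S - 4U = 4(4) - 4(23) = -76 — holds.
C5: T + X = 6 + 23 = 29; 29 ≤ 30 — holds.
C6: Z = 8, Y = 27; distinct — holds.
C7: S * V = 4 * 12 = 48 — holds.
C8: 6 / 3 = 2, so 3 divides 6 — holds.
C9: abs(6 - 4) = 2; 2 ≤ 4 — holds.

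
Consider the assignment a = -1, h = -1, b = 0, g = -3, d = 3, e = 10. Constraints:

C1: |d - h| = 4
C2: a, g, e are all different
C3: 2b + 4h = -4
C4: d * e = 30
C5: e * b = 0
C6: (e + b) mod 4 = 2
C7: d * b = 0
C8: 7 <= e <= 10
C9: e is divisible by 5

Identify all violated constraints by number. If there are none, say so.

All constraints are satisfied.

C1: |3 - (-1)| = 4  holds
C2: values -1, -3, 10 are pairwise distinct  holds
C3: 2b + 4h = 2(0) + 4(-1) = -4  holds
C4: d * e = 3 * 10 = 30  holds
C5: e * b = 10 * 0 = 0  holds
C6: e + b = 10; 10 mod 4 = 2  holds
C7: d * b = 3 * 0 = 0  holds
C8: e = 10 lies in [7, 10]  holds
C9: 10 / 5 = 2, so 5 divides 10  holds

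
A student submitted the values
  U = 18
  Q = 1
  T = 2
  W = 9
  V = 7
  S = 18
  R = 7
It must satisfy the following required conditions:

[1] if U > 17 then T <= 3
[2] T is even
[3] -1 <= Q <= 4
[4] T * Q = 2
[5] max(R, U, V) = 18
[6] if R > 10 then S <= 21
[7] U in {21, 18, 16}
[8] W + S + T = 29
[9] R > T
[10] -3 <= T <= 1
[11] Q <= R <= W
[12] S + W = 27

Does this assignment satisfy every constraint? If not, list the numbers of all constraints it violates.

The assignment fails constraint 10.

[1] U = 18 > 17, so we need T ≤ 3; T = 2 ≤ 3 — satisfied.
[2] T = 2 is even — satisfied.
[3] Q = 1 lies in [-1, 4] — satisfied.
[4] T * Q = 2 * 1 = 2 — satisfied.
[5] max(7, 18, 7) = 18 — satisfied.
[6] R = 7, not > 10; antecedent false, conditional vacuously true — satisfied.
[7] U = 18 is in {21, 18, 16} — satisfied.
[8] W + S + T = 9 + 18 + 2 = 29 — satisfied.
[9] R = 7, T = 2; 7 > 2 — satisfied.
[10] T = 2 is outside [-3, 1] — violated.
[11] values 1 <= 7 <= 9 — satisfied.
[12] S + W = 18 + 9 = 27 — satisfied.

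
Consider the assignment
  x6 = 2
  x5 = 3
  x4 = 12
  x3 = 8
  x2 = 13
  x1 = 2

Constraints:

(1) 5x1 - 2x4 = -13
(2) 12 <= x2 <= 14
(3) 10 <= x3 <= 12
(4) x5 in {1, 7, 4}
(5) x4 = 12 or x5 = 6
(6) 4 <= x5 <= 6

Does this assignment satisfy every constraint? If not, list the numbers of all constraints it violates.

Violated: 1, 3, 4, and 6.

(1) 5x1 - 2x4 = 5(2) - 2(12) = -14, not -13  ✗
(2) x2 = 13 lies in [12, 14]  ✓
(3) x3 = 8 is outside [10, 12]  ✗
(4) x5 = 3 is not in {1, 7, 4}  ✗
(5) x4 = 12 = 12 (first disjunct)  ✓
(6) x5 = 3 is outside [4, 6]  ✗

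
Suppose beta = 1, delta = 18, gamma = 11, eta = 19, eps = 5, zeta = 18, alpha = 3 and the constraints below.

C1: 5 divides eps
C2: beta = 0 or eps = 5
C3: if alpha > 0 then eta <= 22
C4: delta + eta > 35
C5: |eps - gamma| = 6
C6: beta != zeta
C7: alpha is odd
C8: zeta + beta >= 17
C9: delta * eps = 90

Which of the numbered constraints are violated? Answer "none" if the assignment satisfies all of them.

C1: 5 / 5 = 1, so 5 divides 5  holds
C2: beta = 1 ≠ 0, but eps = 5 = 5 (second disjunct)  holds
C3: alpha = 3 > 0, so we need eta ≤ 22; eta = 19 ≤ 22  holds
C4: delta + eta = 18 + 19 = 37; 37 > 35  holds
C5: |5 - 11| = 6  holds
C6: beta = 1, zeta = 18; distinct  holds
C7: alpha = 3 is odd  holds
C8: zeta + beta = 18 + 1 = 19; 19 ≥ 17  holds
C9: delta * eps = 18 * 5 = 90  holds

The assignment satisfies every constraint.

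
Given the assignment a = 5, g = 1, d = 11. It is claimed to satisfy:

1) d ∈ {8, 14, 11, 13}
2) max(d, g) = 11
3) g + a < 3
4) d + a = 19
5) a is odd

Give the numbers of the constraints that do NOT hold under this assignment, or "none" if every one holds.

Constraints 3, 4 do not hold.

1) d = 11 is in {8, 14, 11, 13}  yes
2) max(11, 1) = 11  yes
3) g + a = 1 + 5 = 6; 6 ≥ 3, bound 3 not met  no
4) d + a = 11 + 5 = 16, not 19  no
5) a = 5 is odd  yes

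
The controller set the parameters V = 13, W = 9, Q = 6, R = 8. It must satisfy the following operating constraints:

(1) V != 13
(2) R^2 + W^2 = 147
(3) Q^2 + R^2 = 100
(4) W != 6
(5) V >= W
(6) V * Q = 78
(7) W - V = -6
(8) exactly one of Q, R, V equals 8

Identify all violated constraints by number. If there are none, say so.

Constraints 1, 2, 7 are violated.

(1) V = 13, but 13 is required to differ — violated.
(2) R^2 + W^2 = 8^2 + 9^2 = 64 + 81 = 145, not 147 — violated.
(3) Q^2 + R^2 = 6^2 + 8^2 = 36 + 64 = 100 — satisfied.
(4) W = 9, and 9 ≠ 6 — satisfied.
(5) V = 13, W = 9; 13 ≥ 9 — satisfied.
(6) V * Q = 13 * 6 = 78 — satisfied.
(7) W - V = 9 - 13 = -4, not -6 — violated.
(8) Q=6, R=8, V=13; 1 of them equals 8 — satisfied.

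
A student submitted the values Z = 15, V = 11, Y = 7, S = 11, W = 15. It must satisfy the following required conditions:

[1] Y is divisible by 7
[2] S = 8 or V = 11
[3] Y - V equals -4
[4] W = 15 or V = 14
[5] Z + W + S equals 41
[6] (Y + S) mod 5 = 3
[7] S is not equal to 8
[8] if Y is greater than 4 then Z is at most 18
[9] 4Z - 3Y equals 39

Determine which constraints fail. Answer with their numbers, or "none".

All constraints are satisfied.

[1] 7 / 7 = 1, so 7 divides 7  true
[2] S = 11 ≠ 8, but V = 11 = 11 (second disjunct)  true
[3] Y - V = 7 - 11 = -4  true
[4] W = 15 = 15 (first disjunct)  true
[5] Z + W + S = 15 + 15 + 11 = 41  true
[6] Y + S = 18; 18 mod 5 = 3  true
[7] S = 11, and 11 ≠ 8  true
[8] Y = 7 > 4, so we need Z ≤ 18; Z = 15 ≤ 18  true
[9] 4Z - 3Y = 4(15) - 3(7) = 39  true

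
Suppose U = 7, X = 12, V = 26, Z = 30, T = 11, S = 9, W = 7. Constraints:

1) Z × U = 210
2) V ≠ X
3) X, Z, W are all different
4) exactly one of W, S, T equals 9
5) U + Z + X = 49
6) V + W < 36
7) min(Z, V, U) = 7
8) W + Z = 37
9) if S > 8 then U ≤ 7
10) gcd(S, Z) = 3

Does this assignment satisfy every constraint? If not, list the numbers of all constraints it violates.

1) Z × U = 30 × 7 = 210 — holds.
2) V = 26, X = 12; distinct — holds.
3) values 12, 30, 7 are pairwise distinct — holds.
4) W=7, S=9, T=11; 1 of them equals 9 — holds.
5) U + Z + X = 7 + 30 + 12 = 49 — holds.
6) V + W = 26 + 7 = 33; 33 < 36 — holds.
7) min(30, 26, 7) = 7 — holds.
8) W + Z = 7 + 30 = 37 — holds.
9) S = 9 > 8, so we need U ≤ 7; U = 7 ≤ 7 — holds.
10) gcd(9, 30) = 3 — holds.

All constraints are satisfied.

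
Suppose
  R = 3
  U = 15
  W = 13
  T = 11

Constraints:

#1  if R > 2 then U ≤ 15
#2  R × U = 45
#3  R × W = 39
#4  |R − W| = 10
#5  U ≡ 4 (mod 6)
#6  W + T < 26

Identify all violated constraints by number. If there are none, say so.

Constraint 5 does not hold.

#1 R = 3 > 2, so we need U ≤ 15; U = 15 ≤ 15 — satisfied.
#2 R × U = 3 × 15 = 45 — satisfied.
#3 R × W = 3 × 13 = 39 — satisfied.
#4 |3 − 13| = 10 — satisfied.
#5 15 mod 6 = 3, not 4 — violated.
#6 W + T = 13 + 11 = 24; 24 < 26 — satisfied.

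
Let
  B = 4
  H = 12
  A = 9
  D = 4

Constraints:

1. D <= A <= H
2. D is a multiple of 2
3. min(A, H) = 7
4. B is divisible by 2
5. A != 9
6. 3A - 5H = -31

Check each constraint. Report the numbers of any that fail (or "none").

1. values 4 <= 9 <= 12 — holds.
2. 4 / 2 = 2, so 2 divides 4 — holds.
3. min(9, 12) = 9, not 7 — does not hold.
4. 4 / 2 = 2, so 2 divides 4 — holds.
5. A = 9, but 9 is required to differ — does not hold.
6. 3A - 5H = 3(9) - 5(12) = -33, not -31 — does not hold.

No — constraints 3, 5, 6 are not satisfied.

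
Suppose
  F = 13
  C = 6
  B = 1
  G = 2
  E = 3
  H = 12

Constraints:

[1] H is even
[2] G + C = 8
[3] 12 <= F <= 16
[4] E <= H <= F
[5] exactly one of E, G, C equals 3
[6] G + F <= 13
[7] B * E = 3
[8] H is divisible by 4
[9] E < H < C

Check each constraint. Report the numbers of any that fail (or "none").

[1] H = 12 is even — satisfied.
[2] G + C = 2 + 6 = 8 — satisfied.
[3] F = 13 lies in [12, 16] — satisfied.
[4] values 3 <= 12 <= 13 — satisfied.
[5] E=3, G=2, C=6; 1 of them equals 3 — satisfied.
[6] G + F = 2 + 13 = 15; 15 > 13, bound 13 not met — violated.
[7] B * E = 1 * 3 = 3 — satisfied.
[8] 12 / 4 = 3, so 4 divides 12 — satisfied.
[9] values 3, 12, 6; H = 12 is not < C = 6 — violated.

Violated: 6, 9.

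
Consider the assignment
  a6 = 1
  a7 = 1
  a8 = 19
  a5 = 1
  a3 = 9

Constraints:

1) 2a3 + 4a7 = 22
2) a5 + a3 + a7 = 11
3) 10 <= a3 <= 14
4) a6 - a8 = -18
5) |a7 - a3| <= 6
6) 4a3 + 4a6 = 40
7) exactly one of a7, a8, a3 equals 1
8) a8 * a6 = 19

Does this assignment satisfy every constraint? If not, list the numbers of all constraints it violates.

Violated: 3, 5.

1) 2a3 + 4a7 = 2(9) + 4(1) = 22 — OK.
2) a5 + a3 + a7 = 1 + 9 + 1 = 11 — OK.
3) a3 = 9 is outside [10, 14] — violated.
4) a6 - a8 = 1 - 19 = -18 — OK.
5) |1 - 9| = 8; 8 > 6, exceeds bound 6 — violated.
6) 4a3 + 4a6 = 4(9) + 4(1) = 40 — OK.
7) a7=1, a8=19, a3=9; 1 of them equals 1 — OK.
8) a8 * a6 = 19 * 1 = 19 — OK.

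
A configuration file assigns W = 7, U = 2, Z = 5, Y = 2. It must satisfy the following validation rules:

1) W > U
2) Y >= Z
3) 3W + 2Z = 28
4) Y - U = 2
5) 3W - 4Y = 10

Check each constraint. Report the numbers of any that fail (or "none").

Constraints 2, 3, 4, and 5 do not hold.

1) W = 7, U = 2; 7 > 2  holds
2) Y = 2, Z = 5; 2 < 5 (want ≥)  fails
3) 3W + 2Z = 3(7) + 2(5) = 31, not 28  fails
4) Y - U = 2 - 2 = 0, not 2  fails
5) 3W - 4Y = 3(7) - 4(2) = 13, not 10  fails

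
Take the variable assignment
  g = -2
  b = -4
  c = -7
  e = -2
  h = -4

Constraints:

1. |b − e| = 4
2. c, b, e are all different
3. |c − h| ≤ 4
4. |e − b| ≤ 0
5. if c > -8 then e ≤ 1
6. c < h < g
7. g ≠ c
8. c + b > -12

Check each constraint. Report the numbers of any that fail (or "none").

1. |-4 − (-2)| = 2, not 4 — does not hold.
2. values -7, -4, -2 are pairwise distinct — holds.
3. |-7 − (-4)| = 3; 3 ≤ 4 — holds.
4. |-2 − (-4)| = 2; 2 > 0, exceeds bound 0 — does not hold.
5. c = -7 > -8, so we need e ≤ 1; e = -2 ≤ 1 — holds.
6. values -7 < -4 < -2 — holds.
7. g = -2, c = -7; distinct — holds.
8. c + b = -7 + (-4) = -11; -11 > -12 — holds.

Violated: 1 and 4.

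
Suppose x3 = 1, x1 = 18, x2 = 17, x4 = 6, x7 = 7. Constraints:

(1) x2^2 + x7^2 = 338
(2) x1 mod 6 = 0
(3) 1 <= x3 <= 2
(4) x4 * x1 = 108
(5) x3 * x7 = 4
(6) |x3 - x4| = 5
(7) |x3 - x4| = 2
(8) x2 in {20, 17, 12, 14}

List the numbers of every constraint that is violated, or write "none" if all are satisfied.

Violated: 5, 7.

(1) x2^2 + x7^2 = 17^2 + 7^2 = 289 + 49 = 338  ✔
(2) 18 mod 6 = 0  ✔
(3) x3 = 1 lies in [1, 2]  ✔
(4) x4 * x1 = 6 * 18 = 108  ✔
(5) x3 * x7 = 1 * 7 = 7, not 4  ✘
(6) |1 - 6| = 5  ✔
(7) |1 - 6| = 5, not 2  ✘
(8) x2 = 17 is in {20, 17, 12, 14}  ✔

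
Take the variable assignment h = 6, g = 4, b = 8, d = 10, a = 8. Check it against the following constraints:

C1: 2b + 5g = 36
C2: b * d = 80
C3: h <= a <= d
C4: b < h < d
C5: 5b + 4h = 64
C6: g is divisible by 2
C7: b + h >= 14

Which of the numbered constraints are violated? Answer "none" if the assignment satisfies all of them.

Violated: 4.

C1: 2b + 5g = 2(8) + 5(4) = 36 — OK.
C2: b * d = 8 * 10 = 80 — OK.
C3: values 6 <= 8 <= 10 — OK.
C4: values 8, 6, 10; b = 8 is not < h = 6 — violated.
C5: 5b + 4h = 5(8) + 4(6) = 64 — OK.
C6: 4 / 2 = 2, so 2 divides 4 — OK.
C7: b + h = 8 + 6 = 14; 14 ≥ 14 — OK.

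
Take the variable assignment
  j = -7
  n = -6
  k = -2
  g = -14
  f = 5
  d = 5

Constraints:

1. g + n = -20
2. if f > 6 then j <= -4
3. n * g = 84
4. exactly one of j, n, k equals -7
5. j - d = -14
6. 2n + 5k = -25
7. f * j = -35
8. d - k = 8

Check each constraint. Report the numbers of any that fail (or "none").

Violated: 5, 6, and 8.

1. g + n = -14 + (-6) = -20 — holds.
2. f = 5, not > 6; antecedent false, conditional vacuously true — holds.
3. n * g = -6 * (-14) = 84 — holds.
4. j=-7, n=-6, k=-2; 1 of them equals -7 — holds.
5. j - d = -7 - 5 = -12, not -14 — fails.
6. 2n + 5k = 2(-6) + 5(-2) = -22, not -25 — fails.
7. f * j = 5 * (-7) = -35 — holds.
8. d - k = 5 - (-2) = 7, not 8 — fails.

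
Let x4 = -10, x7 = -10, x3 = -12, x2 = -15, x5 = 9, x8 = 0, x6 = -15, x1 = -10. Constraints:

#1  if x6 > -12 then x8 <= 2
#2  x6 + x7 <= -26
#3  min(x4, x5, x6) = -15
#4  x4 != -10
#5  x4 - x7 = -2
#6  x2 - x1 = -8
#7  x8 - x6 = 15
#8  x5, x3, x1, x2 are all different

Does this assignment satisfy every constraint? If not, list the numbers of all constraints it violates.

#1 x6 = -15, not > -12; antecedent false, conditional vacuously true — OK.
#2 x6 + x7 = -15 + (-10) = -25; -25 > -26, bound -26 not met — violated.
#3 min(-10, 9, -15) = -15 — OK.
#4 x4 = -10, but -10 is required to differ — violated.
#5 x4 - x7 = -10 - (-10) = 0, not -2 — violated.
#6 x2 - x1 = -15 - (-10) = -5, not -8 — violated.
#7 x8 - x6 = 0 - (-15) = 15 — OK.
#8 values 9, -12, -10, -15 are pairwise distinct — OK.

Violated: 2, 4, 5, 6.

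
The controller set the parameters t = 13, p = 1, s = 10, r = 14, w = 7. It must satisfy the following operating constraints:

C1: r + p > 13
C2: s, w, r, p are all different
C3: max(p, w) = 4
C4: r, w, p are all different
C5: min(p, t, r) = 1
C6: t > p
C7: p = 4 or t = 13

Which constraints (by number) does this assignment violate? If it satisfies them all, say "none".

C1: r + p = 14 + 1 = 15; 15 > 13 — holds.
C2: values 10, 7, 14, 1 are pairwise distinct — holds.
C3: max(1, 7) = 7, not 4 — does not hold.
C4: values 14, 7, 1 are pairwise distinct — holds.
C5: min(1, 13, 14) = 1 — holds.
C6: t = 13, p = 1; 13 > 1 — holds.
C7: p = 1 ≠ 4, but t = 13 = 13 (second disjunct) — holds.

Violated: 3.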